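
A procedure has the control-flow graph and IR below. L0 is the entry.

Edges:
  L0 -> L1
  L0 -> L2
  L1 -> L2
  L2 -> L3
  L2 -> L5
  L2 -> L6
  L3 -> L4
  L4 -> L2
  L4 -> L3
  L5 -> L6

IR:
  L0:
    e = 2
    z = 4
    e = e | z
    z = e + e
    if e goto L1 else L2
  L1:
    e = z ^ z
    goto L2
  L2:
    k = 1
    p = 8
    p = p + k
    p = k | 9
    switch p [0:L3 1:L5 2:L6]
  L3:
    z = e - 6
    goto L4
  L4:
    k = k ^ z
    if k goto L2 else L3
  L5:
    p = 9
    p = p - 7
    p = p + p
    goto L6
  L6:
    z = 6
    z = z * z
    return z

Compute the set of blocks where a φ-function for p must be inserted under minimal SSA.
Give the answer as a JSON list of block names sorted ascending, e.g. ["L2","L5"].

Answer: ["L2", "L6"]

Working:
idom tree: L1←L0 L2←L0 L3←L2 L4←L3 L5←L2 L6←L2
Join-block Dom:
  L2: preds {L0,L1,L4}: {L0} ∩ {L0,L1} ∩ {L0,L2,L3,L4} = {L0}; idom=L0
  L3: preds {L2,L4}: {L0,L2} ∩ {L0,L2,L3,L4} = {L0,L2}; idom=L2
  L6: preds {L2,L5}: {L0,L2} ∩ {L0,L2,L5} = {L0,L2}; idom=L2

Frontier:
  L2←L0: walk · to L0
  L2←L1: walk L1 to L0
  L2←L4: walk L4→L3→L2 to L0
  L3←L2: walk · to L2
  L3←L4: walk L4→L3 to L2
  L6←L2: walk · to L2
  L6←L5: walk L5 to L2
  L0 → ∅
  L1 → {L2}
  L2 → {L2}
  L3 → {L2,L3}
  L4 → {L2,L3}
  L5 → {L6}
  L6 → ∅

φ for p: defs {L2,L5}
  DF⁺ = {L2,L6}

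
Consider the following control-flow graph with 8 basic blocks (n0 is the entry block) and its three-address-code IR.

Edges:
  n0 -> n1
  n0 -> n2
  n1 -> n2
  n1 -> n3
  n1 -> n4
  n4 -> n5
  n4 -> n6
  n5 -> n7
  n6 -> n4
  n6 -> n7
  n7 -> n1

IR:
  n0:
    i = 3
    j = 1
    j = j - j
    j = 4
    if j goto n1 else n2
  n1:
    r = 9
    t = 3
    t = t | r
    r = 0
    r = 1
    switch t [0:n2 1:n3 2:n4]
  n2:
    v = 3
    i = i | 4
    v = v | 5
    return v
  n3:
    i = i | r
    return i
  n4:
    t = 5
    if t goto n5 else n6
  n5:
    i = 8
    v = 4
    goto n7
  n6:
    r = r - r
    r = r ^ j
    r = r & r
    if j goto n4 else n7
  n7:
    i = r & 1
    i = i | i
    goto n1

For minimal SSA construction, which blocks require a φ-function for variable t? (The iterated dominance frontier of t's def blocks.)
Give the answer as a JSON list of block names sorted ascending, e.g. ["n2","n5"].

Answer: ["n1", "n2", "n4"]

Working:
idom tree: n1←n0 n2←n0 n3←n1 n4←n1 n5←n4 n6←n4 n7←n4
Join-block Dom:
  n1: preds {n0,n7}: {n0} ∩ {n0,n1,n4,n7} = {n0}; idom=n0
  n2: preds {n0,n1}: {n0} ∩ {n0,n1} = {n0}; idom=n0
  n4: preds {n1,n6}: {n0,n1} ∩ {n0,n1,n4,n6} = {n0,n1}; idom=n1
  n7: preds {n5,n6}: {n0,n1,n4,n5} ∩ {n0,n1,n4,n6} = {n0,n1,n4}; idom=n4

DF walk-up:
  join n1 pred n0: · stop@n0
  join n1 pred n7: n7→n4→n1 stop@n0
  join n2 pred n0: · stop@n0
  join n2 pred n1: n1 stop@n0
  join n4 pred n1: · stop@n1
  join n4 pred n6: n6→n4 stop@n1
  join n7 pred n5: n5 stop@n4
  join n7 pred n6: n6 stop@n4
  DF(n0)=∅
  DF(n1)={n1,n2}
  DF(n2)=∅
  DF(n3)=∅
  DF(n4)={n1,n4}
  DF(n5)={n7}
  DF(n6)={n4,n7}
  DF(n7)={n1}

φ for t: defs {n1,n4}
  DF⁺ = {n1,n2,n4}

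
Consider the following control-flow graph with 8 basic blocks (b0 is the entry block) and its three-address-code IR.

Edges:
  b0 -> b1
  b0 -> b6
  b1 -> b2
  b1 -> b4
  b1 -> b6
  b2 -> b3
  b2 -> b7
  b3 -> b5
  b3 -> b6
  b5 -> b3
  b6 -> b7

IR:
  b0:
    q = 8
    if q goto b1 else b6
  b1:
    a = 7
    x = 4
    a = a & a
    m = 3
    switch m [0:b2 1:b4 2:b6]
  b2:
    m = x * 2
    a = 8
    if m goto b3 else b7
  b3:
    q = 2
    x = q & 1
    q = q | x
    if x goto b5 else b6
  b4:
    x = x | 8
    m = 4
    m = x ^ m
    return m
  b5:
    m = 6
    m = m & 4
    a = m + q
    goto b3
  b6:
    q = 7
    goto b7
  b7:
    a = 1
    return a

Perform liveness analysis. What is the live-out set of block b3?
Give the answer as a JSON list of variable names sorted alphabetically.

Answer: ["q"]

Working:
Per-block:
  b0: def={q} ue=∅
  b1: def={a,m,x} ue=∅
  b2: def={a,m} ue={x}
  b3: def={q,x} ue=∅
  b4: def={m,x} ue={x}
  b5: def={a,m} ue={q}
  b6: def={q} ue=∅
  b7: def={a} ue=∅

Backward fixpoint:
  b0: in=∅ out=∅
  b1: in=∅ out={x}
  b2: in={x} out=∅
  b3: in=∅ out={q}
  b4: in={x} out=∅
  b5: in={q} out=∅
  b6: in=∅ out=∅
  b7: in=∅ out=∅

live-out(b3) = ["q"]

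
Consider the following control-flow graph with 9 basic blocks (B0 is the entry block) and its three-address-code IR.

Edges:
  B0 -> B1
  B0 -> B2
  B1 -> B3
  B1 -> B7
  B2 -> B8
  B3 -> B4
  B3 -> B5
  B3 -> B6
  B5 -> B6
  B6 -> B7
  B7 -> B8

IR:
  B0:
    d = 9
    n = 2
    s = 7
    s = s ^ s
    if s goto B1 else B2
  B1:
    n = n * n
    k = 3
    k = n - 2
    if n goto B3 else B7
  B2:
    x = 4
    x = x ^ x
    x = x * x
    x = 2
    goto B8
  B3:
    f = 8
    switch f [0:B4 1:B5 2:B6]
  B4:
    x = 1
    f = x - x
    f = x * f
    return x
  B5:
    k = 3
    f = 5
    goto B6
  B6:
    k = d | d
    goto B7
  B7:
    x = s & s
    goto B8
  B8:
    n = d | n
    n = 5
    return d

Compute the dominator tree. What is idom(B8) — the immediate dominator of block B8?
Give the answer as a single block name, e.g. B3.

Answer: B0

Derivation:
idom tree: B1←B0 B2←B0 B3←B1 B4←B3 B5←B3 B6←B3 B7←B1 B8←B0
Dom∩ at merges:
  B6: preds {B3,B5}: {B0,B1,B3} ∩ {B0,B1,B3,B5} = {B0,B1,B3}; idom=B3
  B7: preds {B1,B6}: {B0,B1} ∩ {B0,B1,B3,B6} = {B0,B1}; idom=B1
  B8: preds {B2,B7}: {B0,B2} ∩ {B0,B1,B7} = {B0}; idom=B0

idom(B8) = B0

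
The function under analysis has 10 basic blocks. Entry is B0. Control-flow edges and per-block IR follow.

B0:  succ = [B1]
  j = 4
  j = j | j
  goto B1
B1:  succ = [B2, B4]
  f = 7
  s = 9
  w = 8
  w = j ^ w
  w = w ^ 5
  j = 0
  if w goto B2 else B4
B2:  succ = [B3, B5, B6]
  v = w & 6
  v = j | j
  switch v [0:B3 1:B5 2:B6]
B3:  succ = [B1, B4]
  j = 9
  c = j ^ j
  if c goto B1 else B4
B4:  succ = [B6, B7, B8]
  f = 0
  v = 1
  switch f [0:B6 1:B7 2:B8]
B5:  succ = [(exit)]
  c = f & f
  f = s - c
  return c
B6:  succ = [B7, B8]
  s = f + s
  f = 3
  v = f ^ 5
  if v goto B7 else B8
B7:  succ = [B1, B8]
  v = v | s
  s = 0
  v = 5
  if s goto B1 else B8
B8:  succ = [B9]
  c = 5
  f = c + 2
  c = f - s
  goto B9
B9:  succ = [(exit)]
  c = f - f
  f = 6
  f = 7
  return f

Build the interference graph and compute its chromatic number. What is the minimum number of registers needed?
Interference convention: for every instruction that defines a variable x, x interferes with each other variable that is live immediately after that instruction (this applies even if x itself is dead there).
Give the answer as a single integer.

Block summaries:
  B0: {j} / ∅
  B1: {f,j,s,w} / {j}
  B2: {v} / {j,w}
  B3: {c,j} / ∅
  B4: {f,v} / ∅
  B5: {c,f} / {f,s}
  B6: {f,s,v} / {f,s}
  B7: {s,v} / {s,v}
  B8: {c,f} / {s}
  B9: {c,f} / {f}

Liveness:
  B0: in=∅ out={j}
  B1: in={j} out={f,j,s,w}
  B2: in={f,j,s,w} out={f,j,s}
  B3: in={s} out={j,s}
  B4: in={j,s} out={f,j,s,v}
  B5: in={f,s} out=∅
  B6: in={f,j,s} out={j,s,v}
  B7: in={j,s,v} out={j,s}
  B8: in={s} out={f}
  B9: in={f} out=∅

Conflict graph:
  c↔{f,j,s}
  f↔{c,j,s,v,w}
  j↔{c,f,s,v,w}
  s↔{c,f,j,v,w}
  v↔{f,j,s}
  w↔{f,j,s}

Registers:
  lower bound: {c,f,j,s} mutually conflict ⇒ χ ≥ 4
  assign c→c3 f→c0 j→c1 s→c2 v→c3 w→c3 — no edge inside a register ⇒ χ ≤ 4
  χ = 4

Answer: 4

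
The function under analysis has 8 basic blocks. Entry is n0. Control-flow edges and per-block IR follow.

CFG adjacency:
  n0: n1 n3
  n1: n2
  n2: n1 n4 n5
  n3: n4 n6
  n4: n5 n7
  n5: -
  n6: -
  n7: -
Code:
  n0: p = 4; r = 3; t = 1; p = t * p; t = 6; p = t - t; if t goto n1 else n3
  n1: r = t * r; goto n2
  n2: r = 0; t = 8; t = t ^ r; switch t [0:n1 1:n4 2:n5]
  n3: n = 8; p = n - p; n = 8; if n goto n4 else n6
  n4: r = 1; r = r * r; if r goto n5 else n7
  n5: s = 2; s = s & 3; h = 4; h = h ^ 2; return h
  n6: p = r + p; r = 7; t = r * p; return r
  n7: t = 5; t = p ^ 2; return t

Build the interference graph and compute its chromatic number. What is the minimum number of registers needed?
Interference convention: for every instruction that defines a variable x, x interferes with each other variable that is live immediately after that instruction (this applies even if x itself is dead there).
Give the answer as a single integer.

Answer: 3

Derivation:
Block summaries:
  n0: def={p,r,t} ue=∅
  n1: def={r} ue={r,t}
  n2: def={r,t} ue=∅
  n3: def={n,p} ue={p}
  n4: def={r} ue=∅
  n5: def={h,s} ue=∅
  n6: def={p,r,t} ue={p,r}
  n7: def={t} ue={p}

Live sets:
  live n0: ∅→{p,r,t}
  live n1: {p,r,t}→{p}
  live n2: {p}→{p,r,t}
  live n3: {p,r}→{p,r}
  live n4: {p}→{p}
  live n5: ∅→∅
  live n6: {p,r}→∅
  live n7: {p}→∅

Conflict graph:
  h↔∅
  n↔{p,r}
  p↔{n,r,t}
  r↔{n,p,t}
  s↔∅
  t↔{p,r}

Colouring:
  {n,p,r} pairwise interfere (3-clique) ⇒ χ ≥ 3
  3-colouring: R0={h,p,s}  R1={r}  R2={n,t}
  χ = 3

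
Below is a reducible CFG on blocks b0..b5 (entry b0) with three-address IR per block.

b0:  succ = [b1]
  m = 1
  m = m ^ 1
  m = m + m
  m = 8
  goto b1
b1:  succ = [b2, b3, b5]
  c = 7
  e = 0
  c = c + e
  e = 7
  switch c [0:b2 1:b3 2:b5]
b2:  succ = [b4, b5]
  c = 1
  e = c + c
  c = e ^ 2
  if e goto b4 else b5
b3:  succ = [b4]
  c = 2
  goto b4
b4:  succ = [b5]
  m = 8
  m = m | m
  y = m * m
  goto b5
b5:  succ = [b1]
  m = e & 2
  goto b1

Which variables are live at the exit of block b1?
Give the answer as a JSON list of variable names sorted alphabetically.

def/use:
  b0 def {m} use ∅
  b1 def {c,e} use ∅
  b2 def {c,e} use ∅
  b3 def {c} use ∅
  b4 def {m,y} use ∅
  b5 def {m} use {e}

Liveness:
  b0 li=∅ lo=∅
  b1 li=∅ lo={e}
  b2 li=∅ lo={e}
  b3 li={e} lo={e}
  b4 li={e} lo={e}
  b5 li={e} lo=∅

live-out(b1) = ["e"]

Answer: ["e"]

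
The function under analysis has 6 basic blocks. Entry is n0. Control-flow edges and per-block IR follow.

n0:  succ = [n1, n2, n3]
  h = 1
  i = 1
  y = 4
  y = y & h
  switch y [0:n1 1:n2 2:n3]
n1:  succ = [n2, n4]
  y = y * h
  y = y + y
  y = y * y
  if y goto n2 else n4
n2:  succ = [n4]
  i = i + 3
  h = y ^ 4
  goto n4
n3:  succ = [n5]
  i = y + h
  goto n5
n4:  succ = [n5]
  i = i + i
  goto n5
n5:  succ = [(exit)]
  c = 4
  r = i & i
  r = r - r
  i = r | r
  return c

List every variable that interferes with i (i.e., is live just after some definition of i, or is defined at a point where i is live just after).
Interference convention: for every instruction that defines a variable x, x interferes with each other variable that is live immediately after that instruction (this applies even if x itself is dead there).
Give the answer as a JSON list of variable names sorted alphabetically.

Per-block:
  n0: def={h,i,y} ue=∅
  n1: def={y} ue={h,y}
  n2: def={h,i} ue={i,y}
  n3: def={i} ue={h,y}
  n4: def={i} ue={i}
  n5: def={c,i,r} ue={i}

Liveness:
  n0: in=∅ out={h,i,y}
  n1: in={h,i,y} out={i,y}
  n2: in={i,y} out={i}
  n3: in={h,y} out={i}
  n4: in={i} out={i}
  n5: in={i} out=∅

Conflict graph:
  c — {i,r}
  h — {i,y}
  i — {c,h,y}
  r — {c}
  y — {h,i}

N(i) = ["c", "h", "y"]

Answer: ["c", "h", "y"]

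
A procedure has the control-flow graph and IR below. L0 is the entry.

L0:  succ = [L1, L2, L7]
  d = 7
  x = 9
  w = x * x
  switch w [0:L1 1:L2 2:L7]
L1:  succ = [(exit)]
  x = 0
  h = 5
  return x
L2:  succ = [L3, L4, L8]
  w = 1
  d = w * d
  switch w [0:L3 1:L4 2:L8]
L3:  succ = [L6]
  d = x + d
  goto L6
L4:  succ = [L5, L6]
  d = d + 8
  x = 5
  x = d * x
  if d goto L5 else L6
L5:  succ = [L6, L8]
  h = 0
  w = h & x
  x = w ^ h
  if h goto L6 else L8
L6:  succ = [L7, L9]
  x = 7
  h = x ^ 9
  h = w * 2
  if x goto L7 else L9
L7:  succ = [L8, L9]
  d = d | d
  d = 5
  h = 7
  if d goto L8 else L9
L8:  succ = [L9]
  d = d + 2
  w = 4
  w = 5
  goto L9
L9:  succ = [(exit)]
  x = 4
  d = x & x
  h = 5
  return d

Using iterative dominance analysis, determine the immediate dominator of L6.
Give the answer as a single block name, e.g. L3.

idom tree: L1←L0 L2←L0 L3←L2 L4←L2 L5←L4 L6←L2 L7←L0 L8←L0 L9←L0
Dom at joins:
  L6: preds {L3,L4,L5}: {L0,L2,L3} ∩ {L0,L2,L4} ∩ {L0,L2,L4,L5} = {L0,L2}; idom=L2
  L7: preds {L0,L6}: {L0} ∩ {L0,L2,L6} = {L0}; idom=L0
  L8: preds {L2,L5,L7}: {L0,L2} ∩ {L0,L2,L4,L5} ∩ {L0,L7} = {L0}; idom=L0
  L9: preds {L6,L7,L8}: {L0,L2,L6} ∩ {L0,L7} ∩ {L0,L8} = {L0}; idom=L0

idom(L6) = L2

Answer: L2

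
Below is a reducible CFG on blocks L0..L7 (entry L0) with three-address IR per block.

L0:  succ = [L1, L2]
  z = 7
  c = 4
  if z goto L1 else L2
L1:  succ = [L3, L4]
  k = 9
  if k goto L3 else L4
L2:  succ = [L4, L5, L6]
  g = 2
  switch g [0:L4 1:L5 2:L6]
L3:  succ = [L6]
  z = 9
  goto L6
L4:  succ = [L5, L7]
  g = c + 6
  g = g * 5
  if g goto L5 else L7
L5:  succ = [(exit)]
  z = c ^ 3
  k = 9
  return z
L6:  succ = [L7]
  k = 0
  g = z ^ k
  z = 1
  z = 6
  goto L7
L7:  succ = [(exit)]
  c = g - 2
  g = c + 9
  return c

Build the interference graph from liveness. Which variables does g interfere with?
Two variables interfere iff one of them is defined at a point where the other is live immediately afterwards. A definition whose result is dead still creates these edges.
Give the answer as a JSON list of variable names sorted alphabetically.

Block summaries:
  L0: def={c,z} ue=∅
  L1: def={k} ue=∅
  L2: def={g} ue=∅
  L3: def={z} ue=∅
  L4: def={g} ue={c}
  L5: def={k,z} ue={c}
  L6: def={g,k,z} ue={z}
  L7: def={c,g} ue={g}

Live sets:
  L0: in=∅ out={c,z}
  L1: in={c} out={c}
  L2: in={c,z} out={c,z}
  L3: in=∅ out={z}
  L4: in={c} out={c,g}
  L5: in={c} out=∅
  L6: in={z} out={g}
  L7: in={g} out=∅

Conflict graph:
  c — {g,k,z}
  g — {c,z}
  k — {c,z}
  z — {c,g,k}

N(g) = ["c", "z"]

Answer: ["c", "z"]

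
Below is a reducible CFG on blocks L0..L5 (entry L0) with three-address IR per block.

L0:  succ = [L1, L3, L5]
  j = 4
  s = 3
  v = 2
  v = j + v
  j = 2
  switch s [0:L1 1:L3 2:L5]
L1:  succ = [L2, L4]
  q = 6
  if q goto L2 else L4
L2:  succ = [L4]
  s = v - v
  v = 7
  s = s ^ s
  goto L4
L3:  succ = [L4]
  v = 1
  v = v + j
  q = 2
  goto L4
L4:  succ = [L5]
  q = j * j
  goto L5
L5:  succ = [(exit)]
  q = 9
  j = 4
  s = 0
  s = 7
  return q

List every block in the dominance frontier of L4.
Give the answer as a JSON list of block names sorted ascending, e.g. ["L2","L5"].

idom tree: L1←L0 L2←L1 L3←L0 L4←L0 L5←L0
Dom at joins:
  L4: preds {L1,L2,L3}: {L0,L1} ∩ {L0,L1,L2} ∩ {L0,L3} = {L0}; idom=L0
  L5: preds {L0,L4}: {L0} ∩ {L0,L4} = {L0}; idom=L0

DF derivation:
  L4←L1: walk L1 to L0
  L4←L2: walk L2→L1 to L0
  L4←L3: walk L3 to L0
  L5←L0: walk · to L0
  L5←L4: walk L4 to L0
  L0 → ∅
  L1 → {L4}
  L2 → {L4}
  L3 → {L4}
  L4 → {L5}
  L5 → ∅

DF(L4) = ["L5"]

Answer: ["L5"]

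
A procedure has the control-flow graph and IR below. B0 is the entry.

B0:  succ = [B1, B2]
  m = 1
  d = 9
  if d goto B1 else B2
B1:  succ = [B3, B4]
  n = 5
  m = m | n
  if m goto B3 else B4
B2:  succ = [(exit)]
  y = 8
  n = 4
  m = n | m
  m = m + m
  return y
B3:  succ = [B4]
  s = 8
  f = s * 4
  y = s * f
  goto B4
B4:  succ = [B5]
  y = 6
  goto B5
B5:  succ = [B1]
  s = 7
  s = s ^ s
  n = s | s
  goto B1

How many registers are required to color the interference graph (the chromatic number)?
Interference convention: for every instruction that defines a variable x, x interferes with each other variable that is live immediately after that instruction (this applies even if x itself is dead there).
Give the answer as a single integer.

def/use:
  B0: {d,m} / ∅
  B1: {m,n} / {m}
  B2: {m,n,y} / {m}
  B3: {f,s,y} / ∅
  B4: {y} / ∅
  B5: {n,s} / ∅

Live sets:
  live B0: ∅→{m}
  live B1: {m}→{m}
  live B2: {m}→∅
  live B3: {m}→{m}
  live B4: {m}→{m}
  live B5: {m}→{m}

Interference:
  d: {m}
  f: {m,s}
  m: {d,f,n,s,y}
  n: {m,y}
  s: {f,m}
  y: {m,n}

Registers:
  clique {f,m,s} ⇒ need ≥ 3
  3-colouring: c0={m}  c1={d,f,n}  c2={s,y}
  χ = 3

Answer: 3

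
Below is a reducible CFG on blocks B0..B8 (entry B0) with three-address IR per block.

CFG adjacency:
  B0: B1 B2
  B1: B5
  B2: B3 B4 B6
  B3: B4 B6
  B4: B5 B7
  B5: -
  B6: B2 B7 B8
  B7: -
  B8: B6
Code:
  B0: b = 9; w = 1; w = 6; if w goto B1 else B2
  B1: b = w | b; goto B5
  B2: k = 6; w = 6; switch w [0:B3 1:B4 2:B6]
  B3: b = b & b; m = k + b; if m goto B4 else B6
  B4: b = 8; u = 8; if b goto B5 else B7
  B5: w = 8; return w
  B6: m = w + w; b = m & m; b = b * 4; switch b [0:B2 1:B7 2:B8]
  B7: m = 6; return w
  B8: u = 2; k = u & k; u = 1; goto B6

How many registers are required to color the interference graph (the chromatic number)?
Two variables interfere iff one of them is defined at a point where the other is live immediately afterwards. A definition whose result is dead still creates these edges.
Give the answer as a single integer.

Answer: 4

Derivation:
def/use:
  B0: def={b,w} ue=∅
  B1: def={b} ue={b,w}
  B2: def={k,w} ue=∅
  B3: def={b,m} ue={b,k}
  B4: def={b,u} ue=∅
  B5: def={w} ue=∅
  B6: def={b,m} ue={w}
  B7: def={m} ue={w}
  B8: def={k,u} ue={k}

Liveness:
  live B0: ∅→{b,w}
  live B1: {b,w}→∅
  live B2: {b}→{b,k,w}
  live B3: {b,k,w}→{k,w}
  live B4: {w}→{w}
  live B5: ∅→∅
  live B6: {k,w}→{b,k,w}
  live B7: {w}→∅
  live B8: {k,w}→{k,w}

Interfere edges:
  b↔{k,u,w}
  k↔{b,m,u,w}
  m↔{k,w}
  u↔{b,k,w}
  w↔{b,k,m,u}

Registers:
  lower bound: {b,k,u,w} mutually conflict ⇒ χ ≥ 4
  4-colouring: R0={k}  R1={w}  R2={b,m}  R3={u}
  χ = 4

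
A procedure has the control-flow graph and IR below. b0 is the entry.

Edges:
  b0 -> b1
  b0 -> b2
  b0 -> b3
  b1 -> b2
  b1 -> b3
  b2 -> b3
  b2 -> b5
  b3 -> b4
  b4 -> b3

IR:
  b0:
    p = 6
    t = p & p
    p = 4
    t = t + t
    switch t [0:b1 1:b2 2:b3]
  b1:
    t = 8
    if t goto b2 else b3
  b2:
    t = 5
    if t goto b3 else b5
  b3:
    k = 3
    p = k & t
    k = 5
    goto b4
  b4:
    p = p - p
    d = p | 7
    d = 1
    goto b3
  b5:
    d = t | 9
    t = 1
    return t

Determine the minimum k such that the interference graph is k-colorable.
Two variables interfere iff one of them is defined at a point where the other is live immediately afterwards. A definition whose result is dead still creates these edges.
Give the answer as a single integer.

Answer: 3

Derivation:
Per-block:
  b0 def {p,t} use ∅
  b1 def {t} use ∅
  b2 def {t} use ∅
  b3 def {k,p} use {t}
  b4 def {d,p} use {p}
  b5 def {d,t} use {t}

Live sets:
  live b0: ∅→{t}
  live b1: ∅→{t}
  live b2: ∅→{t}
  live b3: {t}→{p,t}
  live b4: {p,t}→{t}
  live b5: {t}→∅

Conflict graph:
  d: {t}
  k: {p,t}
  p: {k,t}
  t: {d,k,p}

Registers:
  clique {k,p,t} ⇒ need ≥ 3
  assign d→r1 k→r1 p→r2 t→r0 — no edge inside a register ⇒ χ ≤ 3
  χ = 3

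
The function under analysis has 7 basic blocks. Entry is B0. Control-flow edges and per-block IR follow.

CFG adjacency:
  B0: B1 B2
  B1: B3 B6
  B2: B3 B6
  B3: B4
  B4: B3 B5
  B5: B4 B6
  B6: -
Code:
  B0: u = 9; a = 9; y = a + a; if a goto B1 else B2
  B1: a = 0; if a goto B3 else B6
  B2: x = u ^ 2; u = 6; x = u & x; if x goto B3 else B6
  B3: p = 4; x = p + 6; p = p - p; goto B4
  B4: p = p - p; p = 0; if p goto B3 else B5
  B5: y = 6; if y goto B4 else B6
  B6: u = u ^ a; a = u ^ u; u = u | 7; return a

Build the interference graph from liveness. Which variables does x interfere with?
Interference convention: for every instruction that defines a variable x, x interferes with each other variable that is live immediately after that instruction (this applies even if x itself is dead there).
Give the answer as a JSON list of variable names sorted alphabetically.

Answer: ["a", "p", "u"]

Analysis:
Per-block:
  B0: {a,u,y} / ∅
  B1: {a} / ∅
  B2: {u,x} / {u}
  B3: {p,x} / ∅
  B4: {p} / {p}
  B5: {y} / ∅
  B6: {a,u} / {a,u}

Liveness:
  live B0: ∅→{a,u}
  live B1: {u}→{a,u}
  live B2: {a,u}→{a,u}
  live B3: {a,u}→{a,p,u}
  live B4: {a,p,u}→{a,p,u}
  live B5: {a,p,u}→{a,p,u}
  live B6: {a,u}→∅

Conflict graph:
  a↔{p,u,x,y}
  p↔{a,u,x,y}
  u↔{a,p,x,y}
  x↔{a,p,u}
  y↔{a,p,u}

N(x) = ["a", "p", "u"]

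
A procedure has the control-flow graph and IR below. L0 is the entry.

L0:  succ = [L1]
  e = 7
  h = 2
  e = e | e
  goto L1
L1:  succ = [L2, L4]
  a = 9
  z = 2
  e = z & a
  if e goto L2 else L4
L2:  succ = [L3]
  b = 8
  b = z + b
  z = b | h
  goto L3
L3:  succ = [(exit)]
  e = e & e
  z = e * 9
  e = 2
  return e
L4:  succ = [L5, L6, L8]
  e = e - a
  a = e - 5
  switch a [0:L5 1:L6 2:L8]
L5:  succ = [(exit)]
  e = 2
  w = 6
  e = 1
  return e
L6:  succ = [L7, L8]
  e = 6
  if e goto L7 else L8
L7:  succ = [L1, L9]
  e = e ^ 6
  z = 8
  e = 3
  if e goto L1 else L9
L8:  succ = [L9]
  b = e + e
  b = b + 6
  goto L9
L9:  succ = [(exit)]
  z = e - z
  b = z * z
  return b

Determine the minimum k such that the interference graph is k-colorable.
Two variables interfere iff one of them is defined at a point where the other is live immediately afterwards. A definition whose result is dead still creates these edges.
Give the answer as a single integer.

def/use:
  L0: def={e,h} ue=∅
  L1: def={a,e,z} ue=∅
  L2: def={b,z} ue={h,z}
  L3: def={e,z} ue={e}
  L4: def={a,e} ue={a,e}
  L5: def={e,w} ue=∅
  L6: def={e} ue=∅
  L7: def={e,z} ue={e}
  L8: def={b} ue={e}
  L9: def={b,z} ue={e,z}

Live sets:
  L0 li=∅ lo={h}
  L1 li={h} lo={a,e,h,z}
  L2 li={e,h,z} lo={e}
  L3 li={e} lo=∅
  L4 li={a,e,h,z} lo={e,h,z}
  L5 li=∅ lo=∅
  L6 li={h,z} lo={e,h,z}
  L7 li={e,h} lo={e,h,z}
  L8 li={e,z} lo={e,z}
  L9 li={e,z} lo=∅

Interfere edges:
  a — {e,h,z}
  b — {e,h,z}
  e — {a,b,h,z}
  h — {a,b,e,z}
  w — ∅
  z — {a,b,e,h}

Colouring:
  lower bound: {a,e,h,z} mutually conflict ⇒ χ ≥ 4
  assign a→r3 b→r3 e→r0 h→r1 w→r0 z→r2 — no edge inside a register ⇒ χ ≤ 4
  χ = 4

Answer: 4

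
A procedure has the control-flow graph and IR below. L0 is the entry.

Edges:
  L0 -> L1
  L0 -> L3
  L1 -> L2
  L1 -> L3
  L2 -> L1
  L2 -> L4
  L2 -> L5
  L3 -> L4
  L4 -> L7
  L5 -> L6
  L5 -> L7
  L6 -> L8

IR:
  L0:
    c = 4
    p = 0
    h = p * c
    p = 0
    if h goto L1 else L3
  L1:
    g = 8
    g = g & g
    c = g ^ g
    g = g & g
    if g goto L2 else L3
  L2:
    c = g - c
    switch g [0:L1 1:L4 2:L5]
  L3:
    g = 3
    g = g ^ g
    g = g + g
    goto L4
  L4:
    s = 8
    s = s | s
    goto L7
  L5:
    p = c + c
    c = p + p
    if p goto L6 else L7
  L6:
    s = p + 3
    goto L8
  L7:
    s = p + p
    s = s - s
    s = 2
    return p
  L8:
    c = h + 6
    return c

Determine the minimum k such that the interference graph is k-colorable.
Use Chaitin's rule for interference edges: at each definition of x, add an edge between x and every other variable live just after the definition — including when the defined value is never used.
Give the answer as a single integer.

Answer: 4

Derivation:
Block summaries:
  L0: def={c,h,p} ue=∅
  L1: def={c,g} ue=∅
  L2: def={c} ue={c,g}
  L3: def={g} ue=∅
  L4: def={s} ue=∅
  L5: def={c,p} ue={c}
  L6: def={s} ue={p}
  L7: def={s} ue={p}
  L8: def={c} ue={h}

Liveness:
  live L0: ∅→{h,p}
  live L1: {h,p}→{c,g,h,p}
  live L2: {c,g,h,p}→{c,h,p}
  live L3: {p}→{p}
  live L4: {p}→{p}
  live L5: {c,h}→{h,p}
  live L6: {h,p}→{h}
  live L7: {p}→∅
  live L8: {h}→∅

Interfere edges:
  c — {g,h,p}
  g — {c,h,p}
  h — {c,g,p,s}
  p — {c,g,h,s}
  s — {h,p}

Chromatic number:
  clique {c,g,h,p} ⇒ need ≥ 4
  assign c→c2 g→c3 h→c0 p→c1 s→c2 — no edge inside a register ⇒ χ ≤ 4
  χ = 4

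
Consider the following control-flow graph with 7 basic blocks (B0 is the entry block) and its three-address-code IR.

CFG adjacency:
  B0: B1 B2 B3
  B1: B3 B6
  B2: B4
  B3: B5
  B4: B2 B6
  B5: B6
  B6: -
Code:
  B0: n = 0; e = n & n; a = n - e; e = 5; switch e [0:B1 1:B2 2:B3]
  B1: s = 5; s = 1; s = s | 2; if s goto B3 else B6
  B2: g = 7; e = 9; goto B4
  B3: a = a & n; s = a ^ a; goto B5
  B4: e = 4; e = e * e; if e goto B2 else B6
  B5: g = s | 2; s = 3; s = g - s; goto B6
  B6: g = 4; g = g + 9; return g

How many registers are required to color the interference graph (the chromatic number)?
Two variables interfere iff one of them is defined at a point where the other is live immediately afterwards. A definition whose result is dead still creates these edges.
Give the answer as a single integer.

Block summaries:
  B0: {a,e,n} / ∅
  B1: {s} / ∅
  B2: {e,g} / ∅
  B3: {a,s} / {a,n}
  B4: {e} / ∅
  B5: {g,s} / {s}
  B6: {g} / ∅

Backward fixpoint:
  B0 li=∅ lo={a,n}
  B1 li={a,n} lo={a,n}
  B2 li=∅ lo=∅
  B3 li={a,n} lo={s}
  B4 li=∅ lo=∅
  B5 li={s} lo=∅
  B6 li=∅ lo=∅

Interfere edges:
  a↔{e,n,s}
  e↔{a,n}
  g↔{s}
  n↔{a,e,s}
  s↔{a,g,n}

Registers:
  {a,e,n} pairwise interfere (3-clique) ⇒ χ ≥ 3
  3-colouring: r0={a,g}  r1={n}  r2={e,s}
  χ = 3

Answer: 3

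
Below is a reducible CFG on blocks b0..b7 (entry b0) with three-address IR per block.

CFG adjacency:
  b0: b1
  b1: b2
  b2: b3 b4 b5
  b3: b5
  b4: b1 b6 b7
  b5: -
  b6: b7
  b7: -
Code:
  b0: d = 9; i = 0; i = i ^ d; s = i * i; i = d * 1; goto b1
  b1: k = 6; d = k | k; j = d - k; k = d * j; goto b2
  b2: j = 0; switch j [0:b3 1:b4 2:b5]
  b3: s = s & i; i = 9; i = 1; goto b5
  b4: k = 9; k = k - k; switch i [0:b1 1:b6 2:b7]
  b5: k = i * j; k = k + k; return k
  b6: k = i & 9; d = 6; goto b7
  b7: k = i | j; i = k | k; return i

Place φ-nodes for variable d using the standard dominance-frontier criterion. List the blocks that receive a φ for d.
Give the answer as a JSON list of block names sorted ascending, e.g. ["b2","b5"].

Answer: ["b1", "b7"]

Working:
idom tree: b1←b0 b2←b1 b3←b2 b4←b2 b5←b2 b6←b4 b7←b4
Dom at joins:
  b1: preds {b0,b4}: {b0} ∩ {b0,b1,b2,b4} = {b0}; idom=b0
  b5: preds {b2,b3}: {b0,b1,b2} ∩ {b0,b1,b2,b3} = {b0,b1,b2}; idom=b2
  b7: preds {b4,b6}: {b0,b1,b2,b4} ∩ {b0,b1,b2,b4,b6} = {b0,b1,b2,b4}; idom=b4

Frontier:
  join b1 pred b0: · stop@b0
  join b1 pred b4: b4→b2→b1 stop@b0
  join b5 pred b2: · stop@b2
  join b5 pred b3: b3 stop@b2
  join b7 pred b4: · stop@b4
  join b7 pred b6: b6 stop@b4
  DF(b0)=∅
  DF(b1)={b1}
  DF(b2)={b1}
  DF(b3)={b5}
  DF(b4)={b1}
  DF(b5)=∅
  DF(b6)={b7}
  DF(b7)=∅

φ for d: defs {b0,b1,b6}
  DF⁺ = {b1,b7}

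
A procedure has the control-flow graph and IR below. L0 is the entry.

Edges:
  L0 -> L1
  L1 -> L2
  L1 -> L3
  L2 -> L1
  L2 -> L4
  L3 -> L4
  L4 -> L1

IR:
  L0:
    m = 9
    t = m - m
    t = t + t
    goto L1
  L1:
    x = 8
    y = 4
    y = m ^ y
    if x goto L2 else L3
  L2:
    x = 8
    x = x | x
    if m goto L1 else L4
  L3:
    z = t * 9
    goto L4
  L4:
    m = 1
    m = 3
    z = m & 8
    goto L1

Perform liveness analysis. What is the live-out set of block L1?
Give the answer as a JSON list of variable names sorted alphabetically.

Answer: ["m", "t"]

Working:
Block summaries:
  L0: def={m,t} ue=∅
  L1: def={x,y} ue={m}
  L2: def={x} ue={m}
  L3: def={z} ue={t}
  L4: def={m,z} ue=∅

Liveness:
  live L0: ∅→{m,t}
  live L1: {m,t}→{m,t}
  live L2: {m,t}→{m,t}
  live L3: {t}→{t}
  live L4: {t}→{m,t}

live-out(L1) = ["m", "t"]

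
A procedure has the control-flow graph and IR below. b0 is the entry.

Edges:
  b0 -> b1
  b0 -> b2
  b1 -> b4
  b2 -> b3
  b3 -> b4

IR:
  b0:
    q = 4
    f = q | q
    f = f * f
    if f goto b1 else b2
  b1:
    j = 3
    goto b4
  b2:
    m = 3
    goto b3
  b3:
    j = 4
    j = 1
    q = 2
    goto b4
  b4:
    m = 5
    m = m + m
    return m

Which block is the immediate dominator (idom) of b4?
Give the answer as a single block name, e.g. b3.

idom tree: b1←b0 b2←b0 b3←b2 b4←b0
Dom at joins:
  b4: preds {b1,b3}: {b0,b1} ∩ {b0,b2,b3} = {b0}; idom=b0

idom(b4) = b0

Answer: b0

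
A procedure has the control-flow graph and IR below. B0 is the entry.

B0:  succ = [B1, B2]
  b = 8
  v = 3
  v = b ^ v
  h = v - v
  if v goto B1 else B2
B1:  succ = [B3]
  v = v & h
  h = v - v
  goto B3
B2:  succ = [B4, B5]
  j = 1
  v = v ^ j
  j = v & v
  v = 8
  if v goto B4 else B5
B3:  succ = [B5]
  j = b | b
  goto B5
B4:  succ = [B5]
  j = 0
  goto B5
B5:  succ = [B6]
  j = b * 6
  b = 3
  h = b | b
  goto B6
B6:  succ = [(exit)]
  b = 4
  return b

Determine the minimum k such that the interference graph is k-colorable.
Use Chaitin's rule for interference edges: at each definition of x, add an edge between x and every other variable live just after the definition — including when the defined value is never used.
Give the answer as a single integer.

Answer: 3

Analysis:
Per-block:
  B0: {b,h,v} / ∅
  B1: {h,v} / {h,v}
  B2: {j,v} / {v}
  B3: {j} / {b}
  B4: {j} / ∅
  B5: {b,h,j} / {b}
  B6: {b} / ∅

Liveness:
  B0 li=∅ lo={b,h,v}
  B1 li={b,h,v} lo={b}
  B2 li={b,v} lo={b}
  B3 li={b} lo={b}
  B4 li={b} lo={b}
  B5 li={b} lo=∅
  B6 li=∅ lo=∅

Conflict graph:
  b — {h,j,v}
  h — {b,v}
  j — {b,v}
  v — {b,h,j}

Colouring:
  lower bound: {b,h,v} mutually conflict ⇒ χ ≥ 3
  3-colouring: R0={b}  R1={v}  R2={h,j}
  χ = 3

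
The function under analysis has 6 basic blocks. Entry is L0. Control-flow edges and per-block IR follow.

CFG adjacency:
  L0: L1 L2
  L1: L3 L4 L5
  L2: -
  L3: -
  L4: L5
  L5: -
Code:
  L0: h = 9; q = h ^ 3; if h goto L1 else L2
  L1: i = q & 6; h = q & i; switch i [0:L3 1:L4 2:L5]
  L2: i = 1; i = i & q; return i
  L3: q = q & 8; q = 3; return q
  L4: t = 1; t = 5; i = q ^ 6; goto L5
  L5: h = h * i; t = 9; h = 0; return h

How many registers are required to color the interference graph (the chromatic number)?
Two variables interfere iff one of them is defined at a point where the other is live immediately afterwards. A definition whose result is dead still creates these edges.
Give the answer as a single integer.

Per-block:
  L0 def {h,q} use ∅
  L1 def {h,i} use {q}
  L2 def {i} use {q}
  L3 def {q} use {q}
  L4 def {i,t} use {q}
  L5 def {h,t} use {h,i}

Live sets:
  L0: in=∅ out={q}
  L1: in={q} out={h,i,q}
  L2: in={q} out=∅
  L3: in={q} out=∅
  L4: in={h,q} out={h,i}
  L5: in={h,i} out=∅

Interfere edges:
  h↔{i,q,t}
  i↔{h,q}
  q↔{h,i,t}
  t↔{h,q}

Colouring:
  {h,i,q} pairwise interfere (3-clique) ⇒ χ ≥ 3
  assign h→c0 i→c2 q→c1 t→c2 — no edge inside a register ⇒ χ ≤ 3
  χ = 3

Answer: 3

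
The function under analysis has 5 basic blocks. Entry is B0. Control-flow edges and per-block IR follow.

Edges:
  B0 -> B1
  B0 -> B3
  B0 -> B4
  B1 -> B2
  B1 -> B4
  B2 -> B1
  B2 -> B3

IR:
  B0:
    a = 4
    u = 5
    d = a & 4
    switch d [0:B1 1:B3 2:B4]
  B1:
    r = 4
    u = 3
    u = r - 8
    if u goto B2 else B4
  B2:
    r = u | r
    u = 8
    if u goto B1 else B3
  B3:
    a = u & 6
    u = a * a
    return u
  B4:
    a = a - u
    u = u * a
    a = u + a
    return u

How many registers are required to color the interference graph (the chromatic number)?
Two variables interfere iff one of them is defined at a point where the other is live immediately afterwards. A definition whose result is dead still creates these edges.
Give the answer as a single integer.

Answer: 3

Working:
Per-block:
  B0: def={a,d,u} ue=∅
  B1: def={r,u} ue=∅
  B2: def={r,u} ue={r,u}
  B3: def={a,u} ue={u}
  B4: def={a,u} ue={a,u}

Live sets:
  live B0: ∅→{a,u}
  live B1: {a}→{a,r,u}
  live B2: {a,r,u}→{a,u}
  live B3: {u}→∅
  live B4: {a,u}→∅

Interfere edges:
  a↔{d,r,u}
  d↔{a,u}
  r↔{a,u}
  u↔{a,d,r}

Chromatic number:
  {a,d,u} pairwise interfere (3-clique) ⇒ χ ≥ 3
  3-colouring: r0={a}  r1={u}  r2={d,r}
  χ = 3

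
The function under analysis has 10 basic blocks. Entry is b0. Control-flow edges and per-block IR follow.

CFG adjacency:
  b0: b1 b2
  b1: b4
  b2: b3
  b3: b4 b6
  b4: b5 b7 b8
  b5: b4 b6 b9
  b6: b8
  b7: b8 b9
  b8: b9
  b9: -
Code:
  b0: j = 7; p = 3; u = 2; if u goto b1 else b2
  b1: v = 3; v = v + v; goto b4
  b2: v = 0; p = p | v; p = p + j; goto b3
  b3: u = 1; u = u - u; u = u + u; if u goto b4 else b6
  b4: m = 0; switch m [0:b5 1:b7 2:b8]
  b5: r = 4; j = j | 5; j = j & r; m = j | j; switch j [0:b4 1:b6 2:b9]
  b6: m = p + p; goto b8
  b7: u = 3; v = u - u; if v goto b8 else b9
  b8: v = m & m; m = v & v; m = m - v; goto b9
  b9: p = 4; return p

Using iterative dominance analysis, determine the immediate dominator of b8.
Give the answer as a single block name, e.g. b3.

Answer: b0

Derivation:
idom tree: b1←b0 b2←b0 b3←b2 b4←b0 b5←b4 b6←b0 b7←b4 b8←b0 b9←b0
Dom∩ at merges:
  b4: preds {b1,b3,b5}: {b0,b1} ∩ {b0,b2,b3} ∩ {b0,b4,b5} = {b0}; idom=b0
  b6: preds {b3,b5}: {b0,b2,b3} ∩ {b0,b4,b5} = {b0}; idom=b0
  b8: preds {b4,b6,b7}: {b0,b4} ∩ {b0,b6} ∩ {b0,b4,b7} = {b0}; idom=b0
  b9: preds {b5,b7,b8}: {b0,b4,b5} ∩ {b0,b4,b7} ∩ {b0,b8} = {b0}; idom=b0

idom(b8) = b0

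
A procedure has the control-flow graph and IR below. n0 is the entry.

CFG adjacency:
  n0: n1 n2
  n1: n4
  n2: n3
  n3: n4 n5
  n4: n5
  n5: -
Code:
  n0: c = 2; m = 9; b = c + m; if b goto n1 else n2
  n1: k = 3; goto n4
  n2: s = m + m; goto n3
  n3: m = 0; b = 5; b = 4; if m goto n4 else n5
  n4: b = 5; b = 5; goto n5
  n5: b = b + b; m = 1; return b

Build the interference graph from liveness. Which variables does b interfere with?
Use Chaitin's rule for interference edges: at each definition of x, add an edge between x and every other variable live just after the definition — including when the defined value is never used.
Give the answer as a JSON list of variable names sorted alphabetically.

Block summaries:
  n0 def {b,c,m} use ∅
  n1 def {k} use ∅
  n2 def {s} use {m}
  n3 def {b,m} use ∅
  n4 def {b} use ∅
  n5 def {b,m} use {b}

Liveness:
  live n0: ∅→{m}
  live n1: ∅→∅
  live n2: {m}→∅
  live n3: ∅→{b}
  live n4: ∅→{b}
  live n5: {b}→∅

Interfere edges:
  b: {m}
  c: {m}
  k: ∅
  m: {b,c}
  s: ∅

N(b) = ["m"]

Answer: ["m"]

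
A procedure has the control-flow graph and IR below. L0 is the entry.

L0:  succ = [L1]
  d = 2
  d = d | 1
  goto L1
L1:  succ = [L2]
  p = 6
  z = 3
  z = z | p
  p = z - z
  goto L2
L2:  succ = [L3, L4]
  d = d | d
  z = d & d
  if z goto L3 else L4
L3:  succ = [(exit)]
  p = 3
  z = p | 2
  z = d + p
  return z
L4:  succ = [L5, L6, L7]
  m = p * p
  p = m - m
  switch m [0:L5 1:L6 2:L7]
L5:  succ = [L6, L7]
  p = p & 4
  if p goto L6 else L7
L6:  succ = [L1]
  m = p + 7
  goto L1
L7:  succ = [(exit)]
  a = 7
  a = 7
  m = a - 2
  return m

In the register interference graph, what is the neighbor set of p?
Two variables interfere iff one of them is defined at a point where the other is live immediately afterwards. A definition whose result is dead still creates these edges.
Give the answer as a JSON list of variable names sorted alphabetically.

def/use:
  L0: {d} / ∅
  L1: {p,z} / ∅
  L2: {d,z} / {d}
  L3: {p,z} / {d}
  L4: {m,p} / {p}
  L5: {p} / {p}
  L6: {m} / {p}
  L7: {a,m} / ∅

Liveness:
  L0: in=∅ out={d}
  L1: in={d} out={d,p}
  L2: in={d,p} out={d,p}
  L3: in={d} out=∅
  L4: in={d,p} out={d,p}
  L5: in={d,p} out={d,p}
  L6: in={d,p} out={d}
  L7: in=∅ out=∅

Conflict graph:
  a↔∅
  d↔{m,p,z}
  m↔{d,p}
  p↔{d,m,z}
  z↔{d,p}

N(p) = ["d", "m", "z"]

Answer: ["d", "m", "z"]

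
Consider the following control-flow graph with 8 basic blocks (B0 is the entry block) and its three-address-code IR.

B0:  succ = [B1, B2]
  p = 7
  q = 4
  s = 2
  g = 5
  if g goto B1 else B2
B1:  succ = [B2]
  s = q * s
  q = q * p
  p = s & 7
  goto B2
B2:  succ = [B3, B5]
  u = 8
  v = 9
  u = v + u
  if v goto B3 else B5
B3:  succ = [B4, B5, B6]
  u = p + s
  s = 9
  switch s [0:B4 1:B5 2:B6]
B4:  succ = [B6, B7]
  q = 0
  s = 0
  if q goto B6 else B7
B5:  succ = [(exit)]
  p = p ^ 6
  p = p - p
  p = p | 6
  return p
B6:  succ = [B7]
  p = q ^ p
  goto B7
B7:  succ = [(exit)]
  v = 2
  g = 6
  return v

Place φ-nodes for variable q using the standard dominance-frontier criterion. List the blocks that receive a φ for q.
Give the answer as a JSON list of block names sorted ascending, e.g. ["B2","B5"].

Answer: ["B2", "B6", "B7"]

Working:
idom tree: B1←B0 B2←B0 B3←B2 B4←B3 B5←B2 B6←B3 B7←B3
Join-block Dom:
  B2: preds {B0,B1}: {B0} ∩ {B0,B1} = {B0}; idom=B0
  B5: preds {B2,B3}: {B0,B2} ∩ {B0,B2,B3} = {B0,B2}; idom=B2
  B6: preds {B3,B4}: {B0,B2,B3} ∩ {B0,B2,B3,B4} = {B0,B2,B3}; idom=B3
  B7: preds {B4,B6}: {B0,B2,B3,B4} ∩ {B0,B2,B3,B6} = {B0,B2,B3}; idom=B3

DF derivation:
  B2←B0: walk · to B0
  B2←B1: walk B1 to B0
  B5←B2: walk · to B2
  B5←B3: walk B3 to B2
  B6←B3: walk · to B3
  B6←B4: walk B4 to B3
  B7←B4: walk B4 to B3
  B7←B6: walk B6 to B3
  DF(B0)=∅
  DF(B1)={B2}
  DF(B2)=∅
  DF(B3)={B5}
  DF(B4)={B6,B7}
  DF(B5)=∅
  DF(B6)={B7}
  DF(B7)=∅

φ for q: defs {B0,B1,B4}
  DF⁺ = {B2,B6,B7}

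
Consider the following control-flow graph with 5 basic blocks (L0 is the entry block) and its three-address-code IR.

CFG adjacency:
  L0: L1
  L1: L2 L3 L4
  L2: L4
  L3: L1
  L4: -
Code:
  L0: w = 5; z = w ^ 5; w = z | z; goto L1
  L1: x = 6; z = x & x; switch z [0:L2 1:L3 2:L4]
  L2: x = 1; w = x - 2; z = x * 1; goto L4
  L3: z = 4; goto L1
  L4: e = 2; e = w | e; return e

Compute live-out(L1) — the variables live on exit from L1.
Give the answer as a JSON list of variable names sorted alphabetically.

Per-block:
  L0: def={w,z} ue=∅
  L1: def={x,z} ue=∅
  L2: def={w,x,z} ue=∅
  L3: def={z} ue=∅
  L4: def={e} ue={w}

Backward fixpoint:
  L0 li=∅ lo={w}
  L1 li={w} lo={w}
  L2 li=∅ lo={w}
  L3 li={w} lo={w}
  L4 li={w} lo=∅

live-out(L1) = ["w"]

Answer: ["w"]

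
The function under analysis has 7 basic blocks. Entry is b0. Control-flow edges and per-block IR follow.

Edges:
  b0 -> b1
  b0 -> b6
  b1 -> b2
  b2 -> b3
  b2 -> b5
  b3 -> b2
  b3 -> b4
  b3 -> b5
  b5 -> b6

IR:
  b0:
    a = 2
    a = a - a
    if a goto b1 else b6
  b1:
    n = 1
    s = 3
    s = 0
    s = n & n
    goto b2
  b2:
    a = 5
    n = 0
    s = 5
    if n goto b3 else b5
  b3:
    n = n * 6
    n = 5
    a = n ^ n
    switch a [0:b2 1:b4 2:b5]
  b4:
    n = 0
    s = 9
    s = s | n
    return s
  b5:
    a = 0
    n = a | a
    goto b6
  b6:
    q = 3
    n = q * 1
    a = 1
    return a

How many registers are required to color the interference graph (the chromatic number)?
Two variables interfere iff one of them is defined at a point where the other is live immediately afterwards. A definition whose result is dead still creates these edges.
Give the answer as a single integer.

Block summaries:
  b0: def={a} ue=∅
  b1: def={n,s} ue=∅
  b2: def={a,n,s} ue=∅
  b3: def={a,n} ue={n}
  b4: def={n,s} ue=∅
  b5: def={a,n} ue=∅
  b6: def={a,n,q} ue=∅

Live sets:
  b0: in=∅ out=∅
  b1: in=∅ out=∅
  b2: in=∅ out={n}
  b3: in={n} out=∅
  b4: in=∅ out=∅
  b5: in=∅ out=∅
  b6: in=∅ out=∅

Interfere edges:
  a — ∅
  n — {s}
  q — ∅
  s — {n}

Colouring:
  lower bound: {n,s} mutually conflict ⇒ χ ≥ 2
  assign a→R0 n→R0 q→R0 s→R1 — no edge inside a register ⇒ χ ≤ 2
  χ = 2

Answer: 2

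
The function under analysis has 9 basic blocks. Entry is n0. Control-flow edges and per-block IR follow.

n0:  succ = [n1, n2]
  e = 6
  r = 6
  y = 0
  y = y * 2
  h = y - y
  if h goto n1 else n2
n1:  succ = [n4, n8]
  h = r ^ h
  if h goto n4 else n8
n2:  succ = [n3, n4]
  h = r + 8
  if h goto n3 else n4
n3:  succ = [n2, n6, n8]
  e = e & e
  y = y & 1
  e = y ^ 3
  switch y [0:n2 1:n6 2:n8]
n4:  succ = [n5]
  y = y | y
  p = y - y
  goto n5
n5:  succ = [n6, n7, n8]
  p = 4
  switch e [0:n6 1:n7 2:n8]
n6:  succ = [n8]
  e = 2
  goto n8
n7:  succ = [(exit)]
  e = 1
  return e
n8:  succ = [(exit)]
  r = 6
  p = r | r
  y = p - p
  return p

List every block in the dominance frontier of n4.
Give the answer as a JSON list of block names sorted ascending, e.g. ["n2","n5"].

idom tree: n1←n0 n2←n0 n3←n2 n4←n0 n5←n4 n6←n0 n7←n5 n8←n0
Dom at joins:
  n2: preds {n0,n3}: {n0} ∩ {n0,n2,n3} = {n0}; idom=n0
  n4: preds {n1,n2}: {n0,n1} ∩ {n0,n2} = {n0}; idom=n0
  n6: preds {n3,n5}: {n0,n2,n3} ∩ {n0,n4,n5} = {n0}; idom=n0
  n8: preds {n1,n3,n5,n6}: {n0,n1} ∩ {n0,n2,n3} ∩ {n0,n4,n5} ∩ {n0,n6} = {n0}; idom=n0

DF derivation:
  join n2 pred n0: · stop@n0
  join n2 pred n3: n3→n2 stop@n0
  join n4 pred n1: n1 stop@n0
  join n4 pred n2: n2 stop@n0
  join n6 pred n3: n3→n2 stop@n0
  join n6 pred n5: n5→n4 stop@n0
  join n8 pred n1: n1 stop@n0
  join n8 pred n3: n3→n2 stop@n0
  join n8 pred n5: n5→n4 stop@n0
  join n8 pred n6: n6 stop@n0
  DF(n0)=∅
  DF(n1)={n4,n8}
  DF(n2)={n2,n4,n6,n8}
  DF(n3)={n2,n6,n8}
  DF(n4)={n6,n8}
  DF(n5)={n6,n8}
  DF(n6)={n8}
  DF(n7)=∅
  DF(n8)=∅

DF(n4) = ["n6", "n8"]

Answer: ["n6", "n8"]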